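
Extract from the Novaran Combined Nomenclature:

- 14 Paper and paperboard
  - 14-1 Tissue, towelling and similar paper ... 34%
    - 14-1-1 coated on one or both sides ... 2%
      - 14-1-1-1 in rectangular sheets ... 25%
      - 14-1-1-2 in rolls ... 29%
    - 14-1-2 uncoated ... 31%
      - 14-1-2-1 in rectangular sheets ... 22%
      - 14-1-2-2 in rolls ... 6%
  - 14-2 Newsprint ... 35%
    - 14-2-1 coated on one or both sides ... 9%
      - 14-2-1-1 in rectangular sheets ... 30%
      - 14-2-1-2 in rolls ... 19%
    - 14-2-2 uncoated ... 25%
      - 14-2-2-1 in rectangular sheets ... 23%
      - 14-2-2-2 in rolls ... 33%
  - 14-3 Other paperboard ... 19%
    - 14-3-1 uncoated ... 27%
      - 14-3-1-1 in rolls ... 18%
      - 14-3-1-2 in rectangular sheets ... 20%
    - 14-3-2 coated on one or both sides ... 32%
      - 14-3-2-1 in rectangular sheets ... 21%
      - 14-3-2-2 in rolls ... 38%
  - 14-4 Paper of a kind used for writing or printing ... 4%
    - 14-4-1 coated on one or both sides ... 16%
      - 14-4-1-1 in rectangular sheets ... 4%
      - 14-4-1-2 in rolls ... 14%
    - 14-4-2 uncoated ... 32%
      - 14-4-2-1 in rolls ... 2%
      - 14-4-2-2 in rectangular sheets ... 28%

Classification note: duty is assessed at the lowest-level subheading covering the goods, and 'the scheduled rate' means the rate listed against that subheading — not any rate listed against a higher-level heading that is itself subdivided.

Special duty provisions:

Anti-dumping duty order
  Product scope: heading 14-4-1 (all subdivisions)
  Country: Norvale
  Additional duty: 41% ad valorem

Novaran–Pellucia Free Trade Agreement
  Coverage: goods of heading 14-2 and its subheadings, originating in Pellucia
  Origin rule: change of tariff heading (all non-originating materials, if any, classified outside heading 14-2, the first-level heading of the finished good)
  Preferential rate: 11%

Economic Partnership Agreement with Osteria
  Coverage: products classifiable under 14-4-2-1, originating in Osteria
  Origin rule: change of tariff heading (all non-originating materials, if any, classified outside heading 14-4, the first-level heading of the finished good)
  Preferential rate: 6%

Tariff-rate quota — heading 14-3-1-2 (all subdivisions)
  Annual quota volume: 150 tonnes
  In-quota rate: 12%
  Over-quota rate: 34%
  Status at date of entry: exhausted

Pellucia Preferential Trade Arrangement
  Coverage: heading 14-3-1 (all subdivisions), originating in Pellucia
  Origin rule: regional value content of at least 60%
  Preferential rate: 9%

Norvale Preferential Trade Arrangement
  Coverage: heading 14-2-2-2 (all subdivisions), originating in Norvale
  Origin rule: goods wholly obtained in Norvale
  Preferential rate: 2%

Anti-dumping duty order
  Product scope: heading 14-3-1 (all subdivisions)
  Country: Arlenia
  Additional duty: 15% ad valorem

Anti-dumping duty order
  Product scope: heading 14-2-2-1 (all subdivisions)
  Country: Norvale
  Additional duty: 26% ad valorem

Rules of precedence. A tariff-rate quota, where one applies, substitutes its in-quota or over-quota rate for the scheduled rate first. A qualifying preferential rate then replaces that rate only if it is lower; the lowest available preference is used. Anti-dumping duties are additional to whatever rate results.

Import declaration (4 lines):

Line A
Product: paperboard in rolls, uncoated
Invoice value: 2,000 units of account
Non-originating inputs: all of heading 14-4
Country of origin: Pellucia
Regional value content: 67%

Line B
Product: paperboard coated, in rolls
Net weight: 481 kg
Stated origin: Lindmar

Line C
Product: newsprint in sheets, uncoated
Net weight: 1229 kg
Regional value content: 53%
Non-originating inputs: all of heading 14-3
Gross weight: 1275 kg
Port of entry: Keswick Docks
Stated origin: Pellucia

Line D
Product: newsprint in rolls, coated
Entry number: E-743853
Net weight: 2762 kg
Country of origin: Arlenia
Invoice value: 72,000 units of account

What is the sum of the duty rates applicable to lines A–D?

77%

Line A: paperboard → 14-3; uncoated → 14-3-1; in rolls → 14-3-1-1. Scheduled 18%. Pellucia agreement on 14-2: 14-3-1-1 not covered; Pellucia agreement on 14-3-1: RVC ≥ 60% → 9% available; preferential 9%. → 9%.
Line B: paperboard → 14-3; coated → 14-3-2; in rolls → 14-3-2-2. Scheduled 38%. No special measure applies. → 38%.
Line C: newsprint → 14-2; uncoated → 14-2-2; in sheets → 14-2-2-1. Scheduled 23%. Pellucia agreement on 14-2: CTH met → 11% available; Pellucia agreement on 14-3-1: 14-2-2-1 not covered; preferential 11%. → 11%.
Line D: newsprint → 14-2; coated → 14-2-1; in rolls → 14-2-1-2. Scheduled 19%. No special measure applies. → 19%.
Sum: 9% + 38% + 11% + 19% = 77%.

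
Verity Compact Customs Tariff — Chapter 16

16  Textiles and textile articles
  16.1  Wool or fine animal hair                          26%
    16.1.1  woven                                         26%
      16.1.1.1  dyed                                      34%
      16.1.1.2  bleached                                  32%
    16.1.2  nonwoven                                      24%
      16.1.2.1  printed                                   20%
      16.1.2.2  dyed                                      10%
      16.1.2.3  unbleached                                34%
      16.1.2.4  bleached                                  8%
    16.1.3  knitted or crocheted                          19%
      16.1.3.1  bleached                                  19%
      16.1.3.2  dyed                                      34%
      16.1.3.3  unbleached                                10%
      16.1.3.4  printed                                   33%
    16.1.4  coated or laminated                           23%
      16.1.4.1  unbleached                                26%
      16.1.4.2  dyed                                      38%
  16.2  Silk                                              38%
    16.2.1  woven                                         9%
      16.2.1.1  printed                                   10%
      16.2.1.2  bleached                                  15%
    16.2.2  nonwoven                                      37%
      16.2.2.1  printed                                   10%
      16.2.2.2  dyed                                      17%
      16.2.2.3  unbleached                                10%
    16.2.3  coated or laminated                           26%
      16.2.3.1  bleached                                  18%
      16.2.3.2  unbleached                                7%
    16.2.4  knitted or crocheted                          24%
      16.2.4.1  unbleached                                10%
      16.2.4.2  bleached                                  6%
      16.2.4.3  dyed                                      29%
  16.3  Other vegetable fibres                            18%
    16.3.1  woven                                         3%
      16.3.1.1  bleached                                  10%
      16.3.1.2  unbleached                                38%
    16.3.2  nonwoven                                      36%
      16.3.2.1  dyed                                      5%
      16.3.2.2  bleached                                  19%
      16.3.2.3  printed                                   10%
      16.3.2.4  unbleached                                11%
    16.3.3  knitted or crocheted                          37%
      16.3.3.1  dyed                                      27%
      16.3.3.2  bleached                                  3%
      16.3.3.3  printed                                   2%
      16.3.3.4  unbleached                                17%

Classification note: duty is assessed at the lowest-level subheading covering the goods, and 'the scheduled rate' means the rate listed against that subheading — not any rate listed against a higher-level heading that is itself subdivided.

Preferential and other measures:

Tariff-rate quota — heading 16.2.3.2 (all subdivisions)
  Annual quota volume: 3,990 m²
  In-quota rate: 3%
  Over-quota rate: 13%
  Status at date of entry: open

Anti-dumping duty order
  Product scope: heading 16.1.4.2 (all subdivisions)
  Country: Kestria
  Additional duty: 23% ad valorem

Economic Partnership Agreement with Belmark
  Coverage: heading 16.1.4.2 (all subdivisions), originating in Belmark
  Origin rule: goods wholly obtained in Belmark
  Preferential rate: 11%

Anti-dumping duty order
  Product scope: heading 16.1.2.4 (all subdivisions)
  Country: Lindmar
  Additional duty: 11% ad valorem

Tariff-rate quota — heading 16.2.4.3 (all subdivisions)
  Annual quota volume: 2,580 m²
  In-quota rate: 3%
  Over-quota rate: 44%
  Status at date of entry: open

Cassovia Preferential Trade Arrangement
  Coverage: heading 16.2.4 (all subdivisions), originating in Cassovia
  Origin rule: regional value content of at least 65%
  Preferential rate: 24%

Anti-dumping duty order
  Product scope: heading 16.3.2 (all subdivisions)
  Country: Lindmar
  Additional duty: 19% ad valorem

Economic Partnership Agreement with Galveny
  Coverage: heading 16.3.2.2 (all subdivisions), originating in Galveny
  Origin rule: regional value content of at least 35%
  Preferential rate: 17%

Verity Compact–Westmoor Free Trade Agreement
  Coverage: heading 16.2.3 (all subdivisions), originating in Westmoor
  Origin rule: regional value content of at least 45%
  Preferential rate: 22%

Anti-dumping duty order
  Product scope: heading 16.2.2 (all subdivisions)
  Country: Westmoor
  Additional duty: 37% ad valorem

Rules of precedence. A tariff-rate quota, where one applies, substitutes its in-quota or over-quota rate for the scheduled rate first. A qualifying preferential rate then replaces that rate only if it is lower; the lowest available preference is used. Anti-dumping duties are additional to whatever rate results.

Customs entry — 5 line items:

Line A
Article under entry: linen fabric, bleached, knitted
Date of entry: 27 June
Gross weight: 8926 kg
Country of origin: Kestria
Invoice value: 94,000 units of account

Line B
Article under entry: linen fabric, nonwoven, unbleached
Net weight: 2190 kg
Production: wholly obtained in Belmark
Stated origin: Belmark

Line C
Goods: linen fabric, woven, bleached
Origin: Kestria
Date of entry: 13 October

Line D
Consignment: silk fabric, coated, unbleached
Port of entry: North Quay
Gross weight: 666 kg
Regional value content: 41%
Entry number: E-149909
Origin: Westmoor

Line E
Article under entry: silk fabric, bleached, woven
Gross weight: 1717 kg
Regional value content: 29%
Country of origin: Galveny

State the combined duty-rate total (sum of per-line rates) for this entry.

42%

Line A: linen → 16.3; knitted → 16.3.3; bleached → 16.3.3.2. Scheduled 3%. No special measure applies. → 3%.
Line B: linen → 16.3; nonwoven → 16.3.2; unbleached → 16.3.2.4. Scheduled 11%. Belmark agreement on 16.1.4.2: 16.3.2.4 not covered. → 11%.
Line C: linen → 16.3; woven → 16.3.1; bleached → 16.3.1.1. Scheduled 10%. No special measure applies. → 10%.
Line D: silk → 16.2; coated → 16.2.3; unbleached → 16.2.3.2. Scheduled 7%. quota on 16.2.3.2 open → in-quota 3%; Westmoor agreement on 16.2.3: RVC < 45%. → 3%.
Line E: silk → 16.2; woven → 16.2.1; bleached → 16.2.1.2. Scheduled 15%. Galveny agreement on 16.3.2.2: 16.2.1.2 not covered. → 15%.
Sum: 3% + 11% + 10% + 3% + 15% = 42%.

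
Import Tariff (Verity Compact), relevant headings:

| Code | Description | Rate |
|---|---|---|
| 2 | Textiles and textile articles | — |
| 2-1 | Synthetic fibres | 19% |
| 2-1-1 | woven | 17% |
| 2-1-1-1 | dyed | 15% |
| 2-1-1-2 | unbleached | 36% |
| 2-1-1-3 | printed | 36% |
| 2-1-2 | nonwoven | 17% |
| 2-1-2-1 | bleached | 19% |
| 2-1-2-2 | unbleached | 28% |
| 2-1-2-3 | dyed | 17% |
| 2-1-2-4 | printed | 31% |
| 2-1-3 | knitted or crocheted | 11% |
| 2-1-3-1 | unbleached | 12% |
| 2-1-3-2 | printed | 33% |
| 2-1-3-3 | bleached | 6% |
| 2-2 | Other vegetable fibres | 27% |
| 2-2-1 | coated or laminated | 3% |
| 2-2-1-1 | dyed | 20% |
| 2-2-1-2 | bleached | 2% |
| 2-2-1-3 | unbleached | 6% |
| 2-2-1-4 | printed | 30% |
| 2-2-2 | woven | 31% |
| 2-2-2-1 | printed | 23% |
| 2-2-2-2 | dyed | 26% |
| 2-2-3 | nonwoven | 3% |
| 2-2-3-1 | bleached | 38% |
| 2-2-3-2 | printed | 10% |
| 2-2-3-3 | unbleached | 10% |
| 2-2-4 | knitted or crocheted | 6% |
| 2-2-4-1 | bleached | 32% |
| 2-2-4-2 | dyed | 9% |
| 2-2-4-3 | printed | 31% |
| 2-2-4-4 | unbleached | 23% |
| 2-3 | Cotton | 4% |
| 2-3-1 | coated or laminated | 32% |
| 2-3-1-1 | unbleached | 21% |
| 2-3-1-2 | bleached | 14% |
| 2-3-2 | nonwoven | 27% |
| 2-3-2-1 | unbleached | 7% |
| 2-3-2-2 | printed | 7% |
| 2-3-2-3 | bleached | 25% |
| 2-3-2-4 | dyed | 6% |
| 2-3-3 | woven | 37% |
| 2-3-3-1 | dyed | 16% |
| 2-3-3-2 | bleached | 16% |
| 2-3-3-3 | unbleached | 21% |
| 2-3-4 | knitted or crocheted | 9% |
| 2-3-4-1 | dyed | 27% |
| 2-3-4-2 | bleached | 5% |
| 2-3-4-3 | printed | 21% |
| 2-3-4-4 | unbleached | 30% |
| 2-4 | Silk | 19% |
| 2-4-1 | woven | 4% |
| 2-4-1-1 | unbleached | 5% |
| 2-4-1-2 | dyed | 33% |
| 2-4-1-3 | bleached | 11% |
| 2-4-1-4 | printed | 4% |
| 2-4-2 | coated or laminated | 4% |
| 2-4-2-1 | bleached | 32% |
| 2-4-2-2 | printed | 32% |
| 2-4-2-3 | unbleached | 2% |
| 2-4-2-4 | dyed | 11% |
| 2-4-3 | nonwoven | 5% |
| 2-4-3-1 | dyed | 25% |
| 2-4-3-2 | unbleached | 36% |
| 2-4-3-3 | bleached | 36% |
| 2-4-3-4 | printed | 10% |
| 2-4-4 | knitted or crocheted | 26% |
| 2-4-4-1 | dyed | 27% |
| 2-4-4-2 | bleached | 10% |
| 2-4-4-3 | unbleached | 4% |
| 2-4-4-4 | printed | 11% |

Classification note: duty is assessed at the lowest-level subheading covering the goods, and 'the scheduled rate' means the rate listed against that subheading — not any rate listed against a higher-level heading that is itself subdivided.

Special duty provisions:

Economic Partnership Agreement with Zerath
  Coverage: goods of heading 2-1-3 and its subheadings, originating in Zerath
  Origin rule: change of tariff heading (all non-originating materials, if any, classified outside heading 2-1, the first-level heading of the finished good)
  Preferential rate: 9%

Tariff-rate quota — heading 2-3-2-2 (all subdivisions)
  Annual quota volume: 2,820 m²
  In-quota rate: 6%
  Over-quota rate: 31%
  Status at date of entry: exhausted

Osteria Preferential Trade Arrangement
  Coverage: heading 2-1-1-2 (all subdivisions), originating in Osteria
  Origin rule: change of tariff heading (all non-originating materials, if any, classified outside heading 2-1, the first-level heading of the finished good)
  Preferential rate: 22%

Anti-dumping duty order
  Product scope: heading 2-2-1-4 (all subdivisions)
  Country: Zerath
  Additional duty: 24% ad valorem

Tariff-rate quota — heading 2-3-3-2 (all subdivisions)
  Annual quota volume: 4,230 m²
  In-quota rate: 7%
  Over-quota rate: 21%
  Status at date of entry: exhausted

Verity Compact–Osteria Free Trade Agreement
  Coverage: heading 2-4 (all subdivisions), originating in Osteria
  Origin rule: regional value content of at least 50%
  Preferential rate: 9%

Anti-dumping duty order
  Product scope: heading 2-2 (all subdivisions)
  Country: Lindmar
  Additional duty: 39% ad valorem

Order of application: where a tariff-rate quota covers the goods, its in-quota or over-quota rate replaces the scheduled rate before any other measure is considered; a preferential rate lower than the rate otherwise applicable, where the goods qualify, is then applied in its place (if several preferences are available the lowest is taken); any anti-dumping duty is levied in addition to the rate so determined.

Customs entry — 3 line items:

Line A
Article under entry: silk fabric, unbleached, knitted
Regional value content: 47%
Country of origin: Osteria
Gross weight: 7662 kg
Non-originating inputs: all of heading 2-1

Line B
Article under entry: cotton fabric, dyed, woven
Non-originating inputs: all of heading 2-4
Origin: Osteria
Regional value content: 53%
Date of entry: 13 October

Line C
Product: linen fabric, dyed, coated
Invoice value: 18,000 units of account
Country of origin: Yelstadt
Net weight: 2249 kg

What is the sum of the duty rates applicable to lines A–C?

40%

Line A: silk → 2-4; knitted → 2-4-4; unbleached → 2-4-4-3. Scheduled 4%. Osteria agreement on 2-1-1-2: 2-4-4-3 not covered; Osteria agreement on 2-4: RVC < 50%. → 4%.
Line B: cotton → 2-3; woven → 2-3-3; dyed → 2-3-3-1. Scheduled 16%. Osteria agreement on 2-1-1-2: 2-3-3-1 not covered; Osteria agreement on 2-4: 2-3-3-1 not covered. → 16%.
Line C: linen → 2-2; coated → 2-2-1; dyed → 2-2-1-1. Scheduled 20%. No special measure applies. → 20%.
Sum: 4% + 16% + 20% = 40%.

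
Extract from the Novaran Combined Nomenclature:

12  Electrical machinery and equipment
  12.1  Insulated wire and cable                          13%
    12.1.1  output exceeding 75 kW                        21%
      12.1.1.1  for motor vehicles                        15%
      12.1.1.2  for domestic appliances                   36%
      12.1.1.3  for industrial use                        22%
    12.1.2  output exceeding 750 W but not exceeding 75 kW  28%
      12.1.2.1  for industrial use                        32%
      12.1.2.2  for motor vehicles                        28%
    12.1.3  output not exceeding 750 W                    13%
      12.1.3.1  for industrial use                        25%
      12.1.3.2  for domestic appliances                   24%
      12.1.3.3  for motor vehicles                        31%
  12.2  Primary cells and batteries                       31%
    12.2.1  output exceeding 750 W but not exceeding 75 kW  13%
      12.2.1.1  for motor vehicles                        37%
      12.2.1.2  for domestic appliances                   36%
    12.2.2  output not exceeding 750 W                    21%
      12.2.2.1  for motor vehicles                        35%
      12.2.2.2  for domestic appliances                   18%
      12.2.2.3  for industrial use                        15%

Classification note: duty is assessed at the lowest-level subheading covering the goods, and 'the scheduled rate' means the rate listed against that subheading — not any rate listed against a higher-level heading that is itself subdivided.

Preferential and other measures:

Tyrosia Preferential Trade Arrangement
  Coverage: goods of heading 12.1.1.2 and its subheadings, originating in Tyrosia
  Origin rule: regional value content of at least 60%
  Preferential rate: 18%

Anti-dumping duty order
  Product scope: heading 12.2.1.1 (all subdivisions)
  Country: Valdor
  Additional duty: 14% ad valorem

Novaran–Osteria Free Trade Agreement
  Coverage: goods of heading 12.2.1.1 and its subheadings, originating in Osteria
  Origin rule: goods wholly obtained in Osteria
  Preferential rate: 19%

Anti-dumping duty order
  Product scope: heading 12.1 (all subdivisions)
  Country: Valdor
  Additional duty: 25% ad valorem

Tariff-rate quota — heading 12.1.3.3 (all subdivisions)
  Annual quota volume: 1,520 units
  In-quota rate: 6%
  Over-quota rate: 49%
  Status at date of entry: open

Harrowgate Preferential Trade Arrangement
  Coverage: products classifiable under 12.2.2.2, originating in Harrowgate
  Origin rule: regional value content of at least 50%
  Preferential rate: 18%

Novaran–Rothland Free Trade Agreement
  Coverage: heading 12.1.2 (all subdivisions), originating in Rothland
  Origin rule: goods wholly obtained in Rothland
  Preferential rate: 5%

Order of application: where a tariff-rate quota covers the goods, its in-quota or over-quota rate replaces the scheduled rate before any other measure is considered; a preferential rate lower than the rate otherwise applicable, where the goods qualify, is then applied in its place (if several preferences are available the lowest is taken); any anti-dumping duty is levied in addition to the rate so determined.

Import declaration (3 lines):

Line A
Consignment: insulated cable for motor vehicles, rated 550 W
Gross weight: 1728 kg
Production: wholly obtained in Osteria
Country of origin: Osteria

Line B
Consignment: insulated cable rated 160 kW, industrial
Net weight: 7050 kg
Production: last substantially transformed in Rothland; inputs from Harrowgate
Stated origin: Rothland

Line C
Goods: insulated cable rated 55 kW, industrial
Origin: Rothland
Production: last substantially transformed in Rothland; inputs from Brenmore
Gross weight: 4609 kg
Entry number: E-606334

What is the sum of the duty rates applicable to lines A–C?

60%

Line A: insulated cable → 12.1; rated 550 W → 12.1.3; for motor vehicles → 12.1.3.3. Scheduled 31%. quota on 12.1.3.3 open → in-quota 6%; Osteria agreement on 12.2.1.1: 12.1.3.3 not covered. → 6%.
Line B: insulated cable → 12.1; rated 160 kW → 12.1.1; industrial → 12.1.1.3. Scheduled 22%. Rothland agreement on 12.1.2: 12.1.1.3 not covered. → 22%.
Line C: insulated cable → 12.1; rated 55 kW → 12.1.2; industrial → 12.1.2.1. Scheduled 32%. Rothland agreement on 12.1.2: not wholly obtained. → 32%.
Sum: 6% + 22% + 32% = 60%.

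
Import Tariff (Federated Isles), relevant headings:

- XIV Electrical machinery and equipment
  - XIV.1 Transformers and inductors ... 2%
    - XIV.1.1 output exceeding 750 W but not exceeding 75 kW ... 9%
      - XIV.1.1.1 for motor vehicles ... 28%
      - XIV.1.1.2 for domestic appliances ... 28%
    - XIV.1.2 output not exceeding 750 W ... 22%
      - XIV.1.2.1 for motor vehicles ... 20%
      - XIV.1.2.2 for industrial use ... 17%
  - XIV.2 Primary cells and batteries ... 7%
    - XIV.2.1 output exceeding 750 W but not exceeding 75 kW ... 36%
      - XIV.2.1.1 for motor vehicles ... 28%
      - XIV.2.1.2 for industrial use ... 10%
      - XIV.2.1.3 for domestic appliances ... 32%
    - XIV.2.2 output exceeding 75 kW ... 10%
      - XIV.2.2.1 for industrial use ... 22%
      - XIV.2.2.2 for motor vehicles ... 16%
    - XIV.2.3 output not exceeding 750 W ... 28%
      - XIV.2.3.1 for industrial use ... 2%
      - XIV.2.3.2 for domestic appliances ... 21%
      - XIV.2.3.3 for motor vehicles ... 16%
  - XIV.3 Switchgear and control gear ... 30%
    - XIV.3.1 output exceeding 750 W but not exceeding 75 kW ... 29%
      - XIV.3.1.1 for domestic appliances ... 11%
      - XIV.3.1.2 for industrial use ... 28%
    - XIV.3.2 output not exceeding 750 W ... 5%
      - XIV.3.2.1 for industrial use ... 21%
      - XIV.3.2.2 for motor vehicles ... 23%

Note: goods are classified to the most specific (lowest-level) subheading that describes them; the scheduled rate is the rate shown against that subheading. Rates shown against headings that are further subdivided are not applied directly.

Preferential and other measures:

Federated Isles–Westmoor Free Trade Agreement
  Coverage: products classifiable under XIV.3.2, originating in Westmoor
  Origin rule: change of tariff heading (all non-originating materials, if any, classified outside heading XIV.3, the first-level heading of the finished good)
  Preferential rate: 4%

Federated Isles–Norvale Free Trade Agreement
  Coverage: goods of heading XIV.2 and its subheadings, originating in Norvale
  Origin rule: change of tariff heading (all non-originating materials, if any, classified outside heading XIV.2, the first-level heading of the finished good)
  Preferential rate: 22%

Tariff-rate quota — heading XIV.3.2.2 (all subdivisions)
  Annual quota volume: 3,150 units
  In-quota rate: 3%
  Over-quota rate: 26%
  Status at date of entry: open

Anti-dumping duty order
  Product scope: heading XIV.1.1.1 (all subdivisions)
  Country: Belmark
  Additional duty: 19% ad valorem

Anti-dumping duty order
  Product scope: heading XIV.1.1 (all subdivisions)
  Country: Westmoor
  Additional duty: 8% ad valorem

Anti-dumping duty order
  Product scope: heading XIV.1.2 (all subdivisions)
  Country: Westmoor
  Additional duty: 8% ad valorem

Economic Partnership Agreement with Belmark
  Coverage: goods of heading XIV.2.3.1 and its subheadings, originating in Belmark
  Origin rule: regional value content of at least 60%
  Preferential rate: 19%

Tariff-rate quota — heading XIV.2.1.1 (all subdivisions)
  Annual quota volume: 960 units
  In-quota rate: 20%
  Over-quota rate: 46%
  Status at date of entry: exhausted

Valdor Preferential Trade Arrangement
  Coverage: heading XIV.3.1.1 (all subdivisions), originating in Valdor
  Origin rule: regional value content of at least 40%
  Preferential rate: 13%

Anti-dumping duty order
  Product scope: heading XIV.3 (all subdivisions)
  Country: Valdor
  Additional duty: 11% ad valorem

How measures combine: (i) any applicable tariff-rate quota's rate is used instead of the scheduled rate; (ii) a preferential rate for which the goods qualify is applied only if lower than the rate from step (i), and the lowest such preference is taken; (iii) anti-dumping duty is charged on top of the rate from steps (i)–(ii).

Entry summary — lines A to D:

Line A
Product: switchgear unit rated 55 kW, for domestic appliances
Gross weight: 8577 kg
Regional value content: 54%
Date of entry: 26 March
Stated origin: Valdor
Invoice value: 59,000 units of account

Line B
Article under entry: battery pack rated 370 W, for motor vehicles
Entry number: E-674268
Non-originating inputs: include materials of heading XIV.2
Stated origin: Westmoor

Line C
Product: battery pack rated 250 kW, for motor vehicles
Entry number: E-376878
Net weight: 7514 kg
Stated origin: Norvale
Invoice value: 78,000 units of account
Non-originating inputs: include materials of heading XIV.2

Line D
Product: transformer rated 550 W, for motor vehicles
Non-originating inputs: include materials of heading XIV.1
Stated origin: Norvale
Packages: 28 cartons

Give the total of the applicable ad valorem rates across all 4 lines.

74%

Line A: switchgear unit → XIV.3; rated 55 kW → XIV.3.1; for domestic appliances → XIV.3.1.1. Scheduled 11%. Valdor agreement on XIV.3.1.1: RVC ≥ 40% → 13% available; preference 13% not lower than 11% → no reduction; anti-dumping (Valdor, XIV.3): +11%; total 11% + 11% = 22%. → 22%.
Line B: battery pack → XIV.2; rated 370 W → XIV.2.3; for motor vehicles → XIV.2.3.3. Scheduled 16%. Westmoor agreement on XIV.3.2: XIV.2.3.3 not covered. → 16%.
Line C: battery pack → XIV.2; rated 250 kW → XIV.2.2; for motor vehicles → XIV.2.2.2. Scheduled 16%. Norvale agreement on XIV.2: CTH not met. → 16%.
Line D: transformer → XIV.1; rated 550 W → XIV.1.2; for motor vehicles → XIV.1.2.1. Scheduled 20%. Norvale agreement on XIV.2: XIV.1.2.1 not covered. → 20%.
Sum: 22% + 16% + 16% + 20% = 74%.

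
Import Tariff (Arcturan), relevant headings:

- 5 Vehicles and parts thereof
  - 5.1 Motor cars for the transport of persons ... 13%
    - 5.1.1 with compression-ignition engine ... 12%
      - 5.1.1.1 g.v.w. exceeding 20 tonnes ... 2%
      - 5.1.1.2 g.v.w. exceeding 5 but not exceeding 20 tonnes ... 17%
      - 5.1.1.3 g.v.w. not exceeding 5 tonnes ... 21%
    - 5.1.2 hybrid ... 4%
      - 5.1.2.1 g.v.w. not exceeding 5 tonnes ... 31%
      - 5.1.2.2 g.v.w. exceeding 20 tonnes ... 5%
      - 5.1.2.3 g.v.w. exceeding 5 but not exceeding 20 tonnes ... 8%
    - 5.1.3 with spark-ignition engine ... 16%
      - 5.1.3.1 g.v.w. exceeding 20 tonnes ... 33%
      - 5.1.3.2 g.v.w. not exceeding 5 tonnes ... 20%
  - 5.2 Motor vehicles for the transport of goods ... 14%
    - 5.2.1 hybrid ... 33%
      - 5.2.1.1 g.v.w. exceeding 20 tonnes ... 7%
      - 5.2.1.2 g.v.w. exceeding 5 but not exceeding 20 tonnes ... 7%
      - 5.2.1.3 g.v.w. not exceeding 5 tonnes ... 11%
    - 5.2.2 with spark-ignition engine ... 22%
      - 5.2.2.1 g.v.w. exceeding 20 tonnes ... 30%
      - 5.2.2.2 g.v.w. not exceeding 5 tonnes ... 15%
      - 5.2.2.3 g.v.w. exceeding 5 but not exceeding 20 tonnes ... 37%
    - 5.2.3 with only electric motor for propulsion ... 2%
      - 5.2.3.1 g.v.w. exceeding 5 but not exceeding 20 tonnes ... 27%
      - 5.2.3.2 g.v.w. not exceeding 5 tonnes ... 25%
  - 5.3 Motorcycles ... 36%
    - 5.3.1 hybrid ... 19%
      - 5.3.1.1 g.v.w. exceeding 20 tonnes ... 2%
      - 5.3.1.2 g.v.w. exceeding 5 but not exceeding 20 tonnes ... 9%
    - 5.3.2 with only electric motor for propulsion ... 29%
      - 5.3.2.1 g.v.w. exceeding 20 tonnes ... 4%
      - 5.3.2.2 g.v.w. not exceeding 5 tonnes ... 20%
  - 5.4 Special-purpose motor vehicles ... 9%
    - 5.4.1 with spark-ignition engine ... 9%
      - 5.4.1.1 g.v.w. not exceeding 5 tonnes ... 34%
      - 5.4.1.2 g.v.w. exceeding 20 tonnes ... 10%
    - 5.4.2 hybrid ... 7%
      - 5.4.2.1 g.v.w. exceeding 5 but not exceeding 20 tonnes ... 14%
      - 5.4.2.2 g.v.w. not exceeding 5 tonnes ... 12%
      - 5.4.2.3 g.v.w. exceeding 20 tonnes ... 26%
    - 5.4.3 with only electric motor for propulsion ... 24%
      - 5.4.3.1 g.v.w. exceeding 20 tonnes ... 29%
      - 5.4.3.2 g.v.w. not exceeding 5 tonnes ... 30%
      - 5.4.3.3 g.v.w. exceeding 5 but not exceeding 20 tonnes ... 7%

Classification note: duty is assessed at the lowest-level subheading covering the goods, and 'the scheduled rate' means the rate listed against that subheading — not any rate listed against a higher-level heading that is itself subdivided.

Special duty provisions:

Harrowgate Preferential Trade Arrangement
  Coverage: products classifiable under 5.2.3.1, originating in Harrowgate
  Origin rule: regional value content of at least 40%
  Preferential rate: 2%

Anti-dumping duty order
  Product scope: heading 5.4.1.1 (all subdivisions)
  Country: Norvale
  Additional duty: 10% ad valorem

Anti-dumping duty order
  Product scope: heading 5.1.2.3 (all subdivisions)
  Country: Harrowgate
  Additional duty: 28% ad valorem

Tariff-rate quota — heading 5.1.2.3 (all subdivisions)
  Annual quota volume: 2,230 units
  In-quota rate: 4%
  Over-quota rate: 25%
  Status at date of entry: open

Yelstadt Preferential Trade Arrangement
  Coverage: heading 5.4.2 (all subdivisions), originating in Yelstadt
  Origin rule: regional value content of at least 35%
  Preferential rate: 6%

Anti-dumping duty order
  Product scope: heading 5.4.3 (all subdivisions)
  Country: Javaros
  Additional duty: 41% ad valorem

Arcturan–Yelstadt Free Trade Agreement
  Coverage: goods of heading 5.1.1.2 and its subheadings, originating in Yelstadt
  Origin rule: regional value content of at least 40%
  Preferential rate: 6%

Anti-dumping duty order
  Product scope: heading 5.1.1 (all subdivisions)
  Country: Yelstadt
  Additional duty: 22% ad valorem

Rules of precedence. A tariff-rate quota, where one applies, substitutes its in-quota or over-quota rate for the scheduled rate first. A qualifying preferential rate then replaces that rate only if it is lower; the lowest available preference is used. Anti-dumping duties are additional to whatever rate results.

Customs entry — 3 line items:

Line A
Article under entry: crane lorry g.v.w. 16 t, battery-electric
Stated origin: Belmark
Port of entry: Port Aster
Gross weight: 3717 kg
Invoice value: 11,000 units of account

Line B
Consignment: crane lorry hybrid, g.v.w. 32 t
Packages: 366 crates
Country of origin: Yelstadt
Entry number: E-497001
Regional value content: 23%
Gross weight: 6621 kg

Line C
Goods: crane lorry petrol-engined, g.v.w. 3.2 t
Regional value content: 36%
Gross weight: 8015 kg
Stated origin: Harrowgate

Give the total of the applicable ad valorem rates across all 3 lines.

Line A: crane lorry → 5.4; battery-electric → 5.4.3; g.v.w. 16 t → 5.4.3.3. Scheduled 7%. No special measure applies. → 7%.
Line B: crane lorry → 5.4; hybrid → 5.4.2; g.v.w. 32 t → 5.4.2.3. Scheduled 26%. Yelstadt agreement on 5.4.2: RVC < 35%; Yelstadt agreement on 5.1.1.2: 5.4.2.3 not covered. → 26%.
Line C: crane lorry → 5.4; petrol-engined → 5.4.1; g.v.w. 3.2 t → 5.4.1.1. Scheduled 34%. Harrowgate agreement on 5.2.3.1: 5.4.1.1 not covered. → 34%.
Sum: 7% + 26% + 34% = 67%.

67%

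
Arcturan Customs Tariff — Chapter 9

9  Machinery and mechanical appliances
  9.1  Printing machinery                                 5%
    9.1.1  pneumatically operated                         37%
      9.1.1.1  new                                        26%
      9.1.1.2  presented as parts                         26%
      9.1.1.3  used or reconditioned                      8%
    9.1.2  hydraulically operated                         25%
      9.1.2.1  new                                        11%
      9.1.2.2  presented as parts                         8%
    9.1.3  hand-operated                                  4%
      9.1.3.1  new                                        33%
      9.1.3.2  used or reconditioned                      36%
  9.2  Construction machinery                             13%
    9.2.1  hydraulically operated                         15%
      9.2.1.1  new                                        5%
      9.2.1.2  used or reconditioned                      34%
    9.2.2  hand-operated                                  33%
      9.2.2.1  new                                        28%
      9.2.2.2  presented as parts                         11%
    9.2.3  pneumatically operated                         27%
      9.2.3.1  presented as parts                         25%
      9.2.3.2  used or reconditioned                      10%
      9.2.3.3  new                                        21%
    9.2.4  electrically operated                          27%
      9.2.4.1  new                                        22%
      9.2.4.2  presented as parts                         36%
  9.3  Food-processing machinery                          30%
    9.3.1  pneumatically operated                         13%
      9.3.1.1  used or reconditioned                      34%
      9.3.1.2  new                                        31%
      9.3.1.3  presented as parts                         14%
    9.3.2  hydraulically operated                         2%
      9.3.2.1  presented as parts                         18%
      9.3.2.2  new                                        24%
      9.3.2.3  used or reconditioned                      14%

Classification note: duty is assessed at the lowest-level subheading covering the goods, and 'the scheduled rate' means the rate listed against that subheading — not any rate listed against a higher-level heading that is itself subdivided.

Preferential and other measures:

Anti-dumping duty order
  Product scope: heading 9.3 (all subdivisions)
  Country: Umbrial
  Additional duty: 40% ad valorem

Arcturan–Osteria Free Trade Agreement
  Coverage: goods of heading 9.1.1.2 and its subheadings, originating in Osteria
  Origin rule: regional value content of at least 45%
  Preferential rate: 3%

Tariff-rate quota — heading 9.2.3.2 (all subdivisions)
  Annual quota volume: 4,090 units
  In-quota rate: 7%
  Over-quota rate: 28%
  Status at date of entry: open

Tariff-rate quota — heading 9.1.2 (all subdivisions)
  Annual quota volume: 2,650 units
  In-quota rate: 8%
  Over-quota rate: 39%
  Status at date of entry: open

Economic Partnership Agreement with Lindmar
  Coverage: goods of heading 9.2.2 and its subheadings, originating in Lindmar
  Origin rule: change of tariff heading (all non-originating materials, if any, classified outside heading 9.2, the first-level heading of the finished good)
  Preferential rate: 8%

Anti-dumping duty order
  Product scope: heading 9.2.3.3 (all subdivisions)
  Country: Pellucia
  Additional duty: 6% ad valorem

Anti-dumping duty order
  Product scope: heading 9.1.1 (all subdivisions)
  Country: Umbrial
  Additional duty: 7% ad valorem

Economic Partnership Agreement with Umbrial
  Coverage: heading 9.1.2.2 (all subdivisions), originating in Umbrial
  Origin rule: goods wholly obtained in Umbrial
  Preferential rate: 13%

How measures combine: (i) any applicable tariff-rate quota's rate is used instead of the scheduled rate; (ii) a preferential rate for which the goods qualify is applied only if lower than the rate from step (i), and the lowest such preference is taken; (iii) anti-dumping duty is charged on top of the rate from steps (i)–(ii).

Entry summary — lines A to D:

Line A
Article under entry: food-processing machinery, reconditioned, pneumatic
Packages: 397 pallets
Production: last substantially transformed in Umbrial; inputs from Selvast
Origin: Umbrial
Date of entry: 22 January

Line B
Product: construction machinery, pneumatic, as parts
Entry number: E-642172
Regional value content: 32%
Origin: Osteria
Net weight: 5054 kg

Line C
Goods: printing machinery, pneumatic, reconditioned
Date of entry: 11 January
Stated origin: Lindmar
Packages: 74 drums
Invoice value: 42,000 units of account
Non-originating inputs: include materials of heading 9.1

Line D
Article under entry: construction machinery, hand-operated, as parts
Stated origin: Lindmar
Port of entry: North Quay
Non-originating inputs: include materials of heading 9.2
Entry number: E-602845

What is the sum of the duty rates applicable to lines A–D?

118%

Line A: food-processing → 9.3; pneumatic → 9.3.1; reconditioned → 9.3.1.1. Scheduled 34%. Umbrial agreement on 9.1.2.2: 9.3.1.1 not covered; anti-dumping (Umbrial, 9.3): +40%; total 34% + 40% = 74%. → 74%.
Line B: construction → 9.2; pneumatic → 9.2.3; as parts → 9.2.3.1. Scheduled 25%. Osteria agreement on 9.1.1.2: 9.2.3.1 not covered. → 25%.
Line C: printing → 9.1; pneumatic → 9.1.1; reconditioned → 9.1.1.3. Scheduled 8%. Lindmar agreement on 9.2.2: 9.1.1.3 not covered. → 8%.
Line D: construction → 9.2; hand-operated → 9.2.2; as parts → 9.2.2.2. Scheduled 11%. Lindmar agreement on 9.2.2: CTH not met. → 11%.
Sum: 74% + 25% + 8% + 11% = 118%.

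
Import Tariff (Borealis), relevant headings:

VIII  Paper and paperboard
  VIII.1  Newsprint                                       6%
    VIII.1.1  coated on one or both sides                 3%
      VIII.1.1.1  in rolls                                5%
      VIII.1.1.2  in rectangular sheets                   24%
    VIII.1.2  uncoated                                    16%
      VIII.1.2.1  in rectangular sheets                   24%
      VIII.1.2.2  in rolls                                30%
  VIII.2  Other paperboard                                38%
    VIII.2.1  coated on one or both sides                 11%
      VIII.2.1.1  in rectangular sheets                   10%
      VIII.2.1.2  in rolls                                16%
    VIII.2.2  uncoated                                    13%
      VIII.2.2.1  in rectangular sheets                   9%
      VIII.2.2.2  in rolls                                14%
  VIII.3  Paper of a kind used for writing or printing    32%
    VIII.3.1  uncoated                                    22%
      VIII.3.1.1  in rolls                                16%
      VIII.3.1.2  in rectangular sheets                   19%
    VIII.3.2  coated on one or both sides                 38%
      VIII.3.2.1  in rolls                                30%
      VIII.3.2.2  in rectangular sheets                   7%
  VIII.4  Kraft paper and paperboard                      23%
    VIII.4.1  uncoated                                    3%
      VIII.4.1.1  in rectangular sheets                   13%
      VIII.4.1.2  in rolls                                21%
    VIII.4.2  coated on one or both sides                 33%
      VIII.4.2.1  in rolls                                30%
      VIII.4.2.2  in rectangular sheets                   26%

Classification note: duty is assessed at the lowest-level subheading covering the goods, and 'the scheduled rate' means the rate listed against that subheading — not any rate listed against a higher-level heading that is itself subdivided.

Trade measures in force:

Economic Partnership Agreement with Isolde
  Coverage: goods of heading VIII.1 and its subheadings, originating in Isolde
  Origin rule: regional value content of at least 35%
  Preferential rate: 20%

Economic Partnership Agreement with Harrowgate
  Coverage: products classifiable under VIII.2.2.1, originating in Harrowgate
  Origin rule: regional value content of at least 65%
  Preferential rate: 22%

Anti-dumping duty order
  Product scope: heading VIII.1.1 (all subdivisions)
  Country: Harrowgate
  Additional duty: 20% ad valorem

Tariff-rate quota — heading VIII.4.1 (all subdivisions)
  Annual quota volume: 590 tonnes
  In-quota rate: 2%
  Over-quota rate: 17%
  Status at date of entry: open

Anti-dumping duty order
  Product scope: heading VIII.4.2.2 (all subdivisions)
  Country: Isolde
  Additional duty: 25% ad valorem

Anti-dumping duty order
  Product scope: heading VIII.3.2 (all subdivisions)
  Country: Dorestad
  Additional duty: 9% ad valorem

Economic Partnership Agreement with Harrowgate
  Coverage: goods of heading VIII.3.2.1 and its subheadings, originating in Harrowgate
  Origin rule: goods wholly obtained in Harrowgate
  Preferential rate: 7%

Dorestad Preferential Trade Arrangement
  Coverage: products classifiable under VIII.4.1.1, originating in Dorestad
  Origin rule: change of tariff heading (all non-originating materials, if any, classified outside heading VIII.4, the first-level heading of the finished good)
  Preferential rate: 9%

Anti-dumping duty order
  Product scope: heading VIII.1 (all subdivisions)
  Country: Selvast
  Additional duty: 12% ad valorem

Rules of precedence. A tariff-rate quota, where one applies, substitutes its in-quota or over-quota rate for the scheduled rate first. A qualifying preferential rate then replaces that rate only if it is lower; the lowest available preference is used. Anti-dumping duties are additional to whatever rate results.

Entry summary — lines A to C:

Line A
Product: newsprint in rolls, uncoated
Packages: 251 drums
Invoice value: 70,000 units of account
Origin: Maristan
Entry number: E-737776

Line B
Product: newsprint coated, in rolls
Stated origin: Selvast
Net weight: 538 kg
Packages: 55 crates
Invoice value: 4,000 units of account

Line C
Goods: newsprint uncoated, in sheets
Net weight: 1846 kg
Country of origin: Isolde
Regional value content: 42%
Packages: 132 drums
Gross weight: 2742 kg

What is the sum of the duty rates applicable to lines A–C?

67%

Line A: newsprint → VIII.1; uncoated → VIII.1.2; in rolls → VIII.1.2.2. Scheduled 30%. No special measure applies. → 30%.
Line B: newsprint → VIII.1; coated → VIII.1.1; in rolls → VIII.1.1.1. Scheduled 5%. anti-dumping (Selvast, VIII.1): +12%; total 5% + 12% = 17%. → 17%.
Line C: newsprint → VIII.1; uncoated → VIII.1.2; in sheets → VIII.1.2.1. Scheduled 24%. Isolde agreement on VIII.1: RVC ≥ 35% → 20% available; preferential 20%. → 20%.
Sum: 30% + 17% + 20% = 67%.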